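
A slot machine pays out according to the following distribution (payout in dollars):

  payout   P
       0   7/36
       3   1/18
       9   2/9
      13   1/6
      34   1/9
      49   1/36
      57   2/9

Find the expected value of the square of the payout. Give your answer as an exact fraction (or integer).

34697/36

E[X²] = (7/36)·0 + (1/18)·9 + (2/9)·81 + (1/6)·169 + (1/9)·1156 + (1/36)·2401 + (2/9)·3249
     = 34697/36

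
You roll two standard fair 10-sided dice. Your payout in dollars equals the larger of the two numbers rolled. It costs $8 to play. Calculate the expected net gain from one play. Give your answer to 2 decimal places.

Distribution of the larger of the two numbers rolled: 1 w.p. 1/100, 2 w.p. 3/100, 3 w.p. 1/20, 4 w.p. 7/100, 5 w.p. 9/100, 6 w.p. 11/100, …
E[payout] = (1/100)·1 + (3/100)·2 + (1/20)·3 + (7/100)·4 + (9/100)·5 + (11/100)·6 + (13/100)·7 + (3/20)·8 + (17/100)·9 + (19/100)·10 = 143/20
Expected profit = 143/20 − 8 = -17/20 ≈ -$0.85

-$0.85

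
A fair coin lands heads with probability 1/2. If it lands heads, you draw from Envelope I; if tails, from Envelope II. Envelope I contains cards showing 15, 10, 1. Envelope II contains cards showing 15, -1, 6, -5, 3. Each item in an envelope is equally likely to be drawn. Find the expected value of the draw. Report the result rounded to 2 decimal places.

E[X | Envelope I] = (15 + 10 + 1)/3 = 26/3
E[X | Envelope II] = (15 − 1 + 6 − 5 + 3)/5 = 18/5
E[X] = (1/2)·26/3 + (1/2)·18/5 = 92/15 ≈ 6.13

6.13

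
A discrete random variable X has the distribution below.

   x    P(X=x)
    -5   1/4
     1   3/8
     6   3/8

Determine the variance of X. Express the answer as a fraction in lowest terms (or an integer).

1167/64

E[X] = (1/4)·(-5) + (3/8)·1 + (3/8)·6 = 11/8
E[X²] = (1/4)·25 + (3/8)·1 + (3/8)·36 = 161/8
Var(X) = 161/8 − (11/8)² = 1167/64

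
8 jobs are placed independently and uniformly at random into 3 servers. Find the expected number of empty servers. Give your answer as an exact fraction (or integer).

256/2187

Let Xⱼ=1 if server j is empty. P(Xⱼ=1) = ((3-1)/3)^8 = 256/6561.
By linearity, E[#empty] = 3·256/6561 = 256/2187.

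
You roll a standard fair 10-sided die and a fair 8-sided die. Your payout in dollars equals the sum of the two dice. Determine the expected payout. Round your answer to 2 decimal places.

Distribution of the sum of the two dice: 2 w.p. 1/80, 3 w.p. 1/40, 4 w.p. 3/80, 5 w.p. 1/20, 6 w.p. 1/16, 7 w.p. 3/40, …
E[payout] = (1/80)·2 + (1/40)·3 + (3/80)·4 + (1/20)·5 + (1/16)·6 + (3/40)·7 + (7/80)·8 + (1/10)·9 + (1/10)·10 + (1/10)·11 + (7/80)·12 + (3/40)·13 + (1/16)·14 + (1/20)·15 + (3/80)·16 + (1/40)·17 + (1/80)·18 = 10
≈ $10.00

$10.00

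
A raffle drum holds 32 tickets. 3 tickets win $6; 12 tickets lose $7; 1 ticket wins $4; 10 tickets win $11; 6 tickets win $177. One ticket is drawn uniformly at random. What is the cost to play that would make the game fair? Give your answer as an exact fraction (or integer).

E[payout] = (3/32)·6 + (12/32)·(-7) + (1/32)·4 + (10/32)·11 + (6/32)·177 = 555/16
Fair fee = E[payout] = 555/16

555/16 dollars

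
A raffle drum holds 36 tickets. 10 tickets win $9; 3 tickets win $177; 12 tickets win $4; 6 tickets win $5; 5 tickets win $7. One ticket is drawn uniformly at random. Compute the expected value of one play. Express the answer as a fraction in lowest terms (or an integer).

367/18 dollars

E[payout] = (10/36)·9 + (3/36)·177 + (12/36)·4 + (6/36)·5 + (5/36)·7 = 367/18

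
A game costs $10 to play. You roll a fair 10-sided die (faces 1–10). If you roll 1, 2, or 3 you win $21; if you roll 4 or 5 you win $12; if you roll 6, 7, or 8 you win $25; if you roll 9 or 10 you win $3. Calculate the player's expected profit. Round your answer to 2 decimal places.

$6.80

E[payout] = (1/5)·3 + (1/5)·12 + (3/10)·21 + (3/10)·25 = 84/5
Expected profit = 84/5 − 10 = 34/5 ≈ $6.80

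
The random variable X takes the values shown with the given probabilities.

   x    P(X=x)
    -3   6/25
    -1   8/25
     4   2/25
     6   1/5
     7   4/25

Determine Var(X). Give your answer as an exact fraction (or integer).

406/25

E[X] = (6/25)·(-3) + (8/25)·(-1) + (2/25)·4 + (1/5)·6 + (4/25)·7 = 8/5
E[X²] = (6/25)·9 + (8/25)·1 + (2/25)·16 + (1/5)·36 + (4/25)·49 = 94/5
Var(X) = 94/5 − (8/5)² = 406/25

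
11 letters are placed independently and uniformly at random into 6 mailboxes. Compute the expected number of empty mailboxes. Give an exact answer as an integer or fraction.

Let Xⱼ=1 if mailbox j is empty. P(Xⱼ=1) = ((6-1)/6)^11 = 48828125/362797056.
By linearity, E[#empty] = 6·48828125/362797056 = 48828125/60466176.

48828125/60466176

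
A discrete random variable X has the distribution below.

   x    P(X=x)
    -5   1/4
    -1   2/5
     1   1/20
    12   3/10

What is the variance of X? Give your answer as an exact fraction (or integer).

459/10

E[X] = (1/4)·(-5) + (2/5)·(-1) + (1/20)·1 + (3/10)·12 = 2
E[X²] = (1/4)·25 + (2/5)·1 + (1/20)·1 + (3/10)·144 = 499/10
Var(X) = 499/10 − (2)² = 459/10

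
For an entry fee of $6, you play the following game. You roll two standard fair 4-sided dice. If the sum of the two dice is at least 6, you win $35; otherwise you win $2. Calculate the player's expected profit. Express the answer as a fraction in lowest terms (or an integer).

67/8 dollars

E[payout] = (5/8)·2 + (3/8)·35 = 115/8
Expected profit = 115/8 − 6 = 67/8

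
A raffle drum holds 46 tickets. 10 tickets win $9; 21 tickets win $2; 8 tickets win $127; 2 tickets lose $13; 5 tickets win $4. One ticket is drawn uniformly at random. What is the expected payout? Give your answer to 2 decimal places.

$24.83

E[payout] = (10/46)·9 + (21/46)·2 + (8/46)·127 + (2/46)·(-13) + (5/46)·4 = 571/23
≈ $24.83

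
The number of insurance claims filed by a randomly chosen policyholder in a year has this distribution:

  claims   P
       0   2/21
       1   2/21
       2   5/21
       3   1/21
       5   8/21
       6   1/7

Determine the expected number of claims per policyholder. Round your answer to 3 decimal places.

3.476

E[X] = (2/21)·0 + (2/21)·1 + (5/21)·2 + (1/21)·3 + (8/21)·5 + (1/7)·6
     = 73/21 ≈ 3.476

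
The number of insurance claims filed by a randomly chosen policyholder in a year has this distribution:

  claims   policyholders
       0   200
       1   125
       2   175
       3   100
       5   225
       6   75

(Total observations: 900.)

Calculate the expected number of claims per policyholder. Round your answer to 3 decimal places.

Total = 900, so P(claims=0) = 200/900, etc.
E[X] = (2/9)·0 + (5/36)·1 + (7/36)·2 + (1/9)·3 + (1/4)·5 + (1/12)·6
     = 47/18 ≈ 2.611

2.611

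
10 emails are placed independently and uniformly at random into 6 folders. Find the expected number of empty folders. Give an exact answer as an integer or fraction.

Let Xⱼ=1 if folder j is empty. P(Xⱼ=1) = ((6-1)/6)^10 = 9765625/60466176.
By linearity, E[#empty] = 6·9765625/60466176 = 9765625/10077696.

9765625/10077696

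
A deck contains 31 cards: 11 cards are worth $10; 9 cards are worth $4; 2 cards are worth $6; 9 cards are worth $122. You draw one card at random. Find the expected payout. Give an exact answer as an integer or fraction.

E[payout] = (11/31)·10 + (9/31)·4 + (2/31)·6 + (9/31)·122 = 1256/31

1256/31 dollars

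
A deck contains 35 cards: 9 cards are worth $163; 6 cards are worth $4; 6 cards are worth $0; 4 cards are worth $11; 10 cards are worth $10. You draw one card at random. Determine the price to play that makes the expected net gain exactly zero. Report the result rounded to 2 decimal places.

$46.71

E[payout] = (9/35)·163 + (6/35)·4 + (6/35)·0 + (4/35)·11 + (10/35)·10 = 327/7
Fair fee = E[payout] = 327/7 ≈ $46.71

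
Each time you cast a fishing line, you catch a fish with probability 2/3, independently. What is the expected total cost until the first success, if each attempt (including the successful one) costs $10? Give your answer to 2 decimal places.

$15.00

E[#attempts] = 1/p = 3/2; E[cost] = 10·3/2 = 15.
≈ 15.00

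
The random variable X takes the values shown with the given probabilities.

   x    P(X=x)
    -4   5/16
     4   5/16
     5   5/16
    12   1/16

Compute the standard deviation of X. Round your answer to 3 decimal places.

4.633

E[X] = 37/16, E[X²] = 429/16
Var(X) = E[X²] − (E[X])² = 429/16 − 1369/256 = 5495/256
SD(X) = √(5495/256) ≈ 4.633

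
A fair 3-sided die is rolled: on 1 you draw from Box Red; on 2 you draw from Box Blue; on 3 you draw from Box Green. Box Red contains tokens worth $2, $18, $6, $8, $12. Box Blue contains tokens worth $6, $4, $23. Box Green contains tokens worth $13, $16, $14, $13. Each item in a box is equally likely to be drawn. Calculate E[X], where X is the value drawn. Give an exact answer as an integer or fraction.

E[X | Box Red] = (2 + 18 + 6 + 8 + 12)/5 = 46/5
E[X | Box Blue] = (6 + 4 + 23)/3 = 11
E[X | Box Green] = (13 + 16 + 14 + 13)/4 = 14
E[X] = (1/3)·46/5 + (1/3)·11 + (1/3)·14 = 57/5

57/5 dollars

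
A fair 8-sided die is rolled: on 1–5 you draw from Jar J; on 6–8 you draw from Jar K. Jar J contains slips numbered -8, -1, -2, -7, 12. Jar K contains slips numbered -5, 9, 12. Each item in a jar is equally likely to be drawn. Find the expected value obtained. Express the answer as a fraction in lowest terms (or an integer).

5/4

E[X | Jar J] = (-8 − 1 − 2 − 7 + 12)/5 = -6/5
E[X | Jar K] = (-5 + 9 + 12)/3 = 16/3
E[X] = (5/8)·(-6/5) + (3/8)·16/3 = 5/4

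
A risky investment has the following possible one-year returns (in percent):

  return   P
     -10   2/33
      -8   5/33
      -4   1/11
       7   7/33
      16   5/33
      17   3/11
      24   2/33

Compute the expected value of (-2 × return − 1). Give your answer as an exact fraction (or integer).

E[-2x-1] = (2/33)·19 + (5/33)·15 + (1/11)·7 + (7/33)·(-15) + (5/33)·(-33) + (3/11)·(-35) + (2/33)·(-49)
     = -183/11

-183/11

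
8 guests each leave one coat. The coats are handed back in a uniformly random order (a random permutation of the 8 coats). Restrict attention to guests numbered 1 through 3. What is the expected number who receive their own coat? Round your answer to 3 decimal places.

0.375

Let Xᵢ = 1 if person i gets their own coat. For each i, P(Xᵢ=1) = 1/8.
By linearity of expectation, E[X₁+…+X_3] = 3·(1/8) = 3/8.
≈ 0.375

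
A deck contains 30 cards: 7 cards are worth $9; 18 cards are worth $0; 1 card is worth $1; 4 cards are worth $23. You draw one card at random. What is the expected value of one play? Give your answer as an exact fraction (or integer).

E[payout] = (7/30)·9 + (18/30)·0 + (1/30)·1 + (4/30)·23 = 26/5

26/5 dollars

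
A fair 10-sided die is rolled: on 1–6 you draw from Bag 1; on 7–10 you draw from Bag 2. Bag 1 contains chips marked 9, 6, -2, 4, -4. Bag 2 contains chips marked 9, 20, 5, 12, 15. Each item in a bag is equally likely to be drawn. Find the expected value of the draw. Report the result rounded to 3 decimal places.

E[X | Bag 1] = (9 + 6 − 2 + 4 − 4)/5 = 13/5
E[X | Bag 2] = (9 + 20 + 5 + 12 + 15)/5 = 61/5
E[X] = (3/5)·13/5 + (2/5)·61/5 = 161/25 ≈ 6.440

6.440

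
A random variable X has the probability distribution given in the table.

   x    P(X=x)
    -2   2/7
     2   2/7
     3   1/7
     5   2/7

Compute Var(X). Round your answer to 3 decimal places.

7.265

E[X] = (2/7)·(-2) + (2/7)·2 + (1/7)·3 + (2/7)·5 = 13/7
E[X²] = (2/7)·4 + (2/7)·4 + (1/7)·9 + (2/7)·25 = 75/7
Var(X) = 75/7 − (13/7)² = 356/49 ≈ 7.265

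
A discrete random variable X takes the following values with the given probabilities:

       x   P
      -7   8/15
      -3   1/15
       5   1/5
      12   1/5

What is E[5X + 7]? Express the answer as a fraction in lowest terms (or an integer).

13/3

E[5x+7] = (8/15)·(-28) + (1/15)·(-8) + (1/5)·32 + (1/5)·67
     = 13/3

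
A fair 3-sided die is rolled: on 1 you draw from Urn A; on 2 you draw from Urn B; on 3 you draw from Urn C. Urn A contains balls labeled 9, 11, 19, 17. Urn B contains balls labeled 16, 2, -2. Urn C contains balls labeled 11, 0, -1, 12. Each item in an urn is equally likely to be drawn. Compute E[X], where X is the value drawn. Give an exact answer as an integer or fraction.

149/18

E[X | Urn A] = (9 + 11 + 19 + 17)/4 = 14
E[X | Urn B] = (16 + 2 − 2)/3 = 16/3
E[X | Urn C] = (11 + 0 − 1 + 12)/4 = 11/2
E[X] = (1/3)·14 + (1/3)·16/3 + (1/3)·11/2 = 149/18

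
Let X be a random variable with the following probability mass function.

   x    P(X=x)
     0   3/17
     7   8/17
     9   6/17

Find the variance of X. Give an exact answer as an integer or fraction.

2826/289

E[X] = (3/17)·0 + (8/17)·7 + (6/17)·9 = 110/17
E[X²] = (3/17)·0 + (8/17)·49 + (6/17)·81 = 878/17
Var(X) = 878/17 − (110/17)² = 2826/289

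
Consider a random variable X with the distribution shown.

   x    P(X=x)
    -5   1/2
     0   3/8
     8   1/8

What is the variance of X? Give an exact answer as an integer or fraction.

E[X] = (1/2)·(-5) + (3/8)·0 + (1/8)·8 = -3/2
E[X²] = (1/2)·25 + (3/8)·0 + (1/8)·64 = 41/2
Var(X) = 41/2 − (-3/2)² = 73/4

73/4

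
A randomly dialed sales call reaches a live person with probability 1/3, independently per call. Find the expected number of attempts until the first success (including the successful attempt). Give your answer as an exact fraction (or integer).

3

For a geometric distribution, E[trials] = 1/p = 1/(1/3) = 3.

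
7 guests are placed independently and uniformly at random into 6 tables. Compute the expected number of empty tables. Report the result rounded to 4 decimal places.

Let Xⱼ=1 if table j is empty. P(Xⱼ=1) = ((6-1)/6)^7 = 78125/279936.
By linearity, E[#empty] = 6·78125/279936 = 78125/46656.
≈ 1.6745

1.6745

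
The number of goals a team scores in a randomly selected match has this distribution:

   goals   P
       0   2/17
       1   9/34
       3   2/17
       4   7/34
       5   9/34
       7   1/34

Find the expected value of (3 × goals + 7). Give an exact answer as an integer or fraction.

E[3x+7] = (2/17)·7 + (9/34)·10 + (2/17)·16 + (7/34)·19 + (9/34)·22 + (1/34)·28
     = 541/34

541/34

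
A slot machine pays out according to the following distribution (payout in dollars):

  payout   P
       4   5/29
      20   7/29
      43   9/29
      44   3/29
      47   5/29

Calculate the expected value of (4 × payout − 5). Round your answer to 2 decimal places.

E[4x-5] = (5/29)·11 + (7/29)·75 + (9/29)·167 + (3/29)·171 + (5/29)·183
     = 3511/29 ≈ 121.07

121.07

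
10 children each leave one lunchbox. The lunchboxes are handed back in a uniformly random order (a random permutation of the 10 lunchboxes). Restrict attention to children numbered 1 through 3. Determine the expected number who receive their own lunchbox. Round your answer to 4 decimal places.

Let Xᵢ = 1 if person i gets their own lunchbox. For each i, P(Xᵢ=1) = 1/10.
By linearity of expectation, E[X₁+…+X_3] = 3·(1/10) = 3/10.
≈ 0.3000

0.3000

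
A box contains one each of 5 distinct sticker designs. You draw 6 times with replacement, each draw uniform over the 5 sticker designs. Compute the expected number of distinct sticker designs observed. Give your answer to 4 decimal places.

Let Xⱼ=1 if type j appears at least once. P(Xⱼ=1) = 1 − ((5−1)/5)^6 = 11529/15625.
E[#distinct] = 5·11529/15625 = 11529/3125.
≈ 3.6893

3.6893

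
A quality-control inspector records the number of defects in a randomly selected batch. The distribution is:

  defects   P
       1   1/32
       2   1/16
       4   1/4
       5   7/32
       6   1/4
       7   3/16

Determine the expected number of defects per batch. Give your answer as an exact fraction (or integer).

81/16

E[X] = (1/32)·1 + (1/16)·2 + (1/4)·4 + (7/32)·5 + (1/4)·6 + (3/16)·7
     = 81/16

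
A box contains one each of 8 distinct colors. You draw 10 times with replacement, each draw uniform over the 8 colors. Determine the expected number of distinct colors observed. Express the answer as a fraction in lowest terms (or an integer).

Let Xⱼ=1 if type j appears at least once. P(Xⱼ=1) = 1 − ((8−1)/8)^10 = 791266575/1073741824.
E[#distinct] = 8·791266575/1073741824 = 791266575/134217728.

791266575/134217728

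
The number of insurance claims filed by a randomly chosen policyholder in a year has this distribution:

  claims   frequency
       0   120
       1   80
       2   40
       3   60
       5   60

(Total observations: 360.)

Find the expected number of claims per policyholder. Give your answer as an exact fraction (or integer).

Total = 360, so P(claims=0) = 120/360, etc.
E[X] = (1/3)·0 + (2/9)·1 + (1/9)·2 + (1/6)·3 + (1/6)·5
     = 16/9

16/9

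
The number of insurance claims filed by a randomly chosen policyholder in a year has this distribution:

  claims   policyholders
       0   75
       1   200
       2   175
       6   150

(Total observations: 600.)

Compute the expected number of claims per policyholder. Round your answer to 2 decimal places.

Total = 600, so P(claims=0) = 75/600, etc.
E[X] = (1/8)·0 + (1/3)·1 + (7/24)·2 + (1/4)·6
     = 29/12 ≈ 2.42

2.42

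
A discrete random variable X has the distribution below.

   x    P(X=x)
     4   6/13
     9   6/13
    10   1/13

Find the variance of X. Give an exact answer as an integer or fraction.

1122/169

E[X] = (6/13)·4 + (6/13)·9 + (1/13)·10 = 88/13
E[X²] = (6/13)·16 + (6/13)·81 + (1/13)·100 = 682/13
Var(X) = 682/13 − (88/13)² = 1122/169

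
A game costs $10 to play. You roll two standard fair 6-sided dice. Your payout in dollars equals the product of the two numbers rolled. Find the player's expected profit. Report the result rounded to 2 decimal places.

Distribution of the product of the two numbers rolled: 1 w.p. 1/36, 2 w.p. 1/18, 3 w.p. 1/18, 4 w.p. 1/12, 5 w.p. 1/18, 6 w.p. 1/9, …
E[payout] = (1/36)·1 + (1/18)·2 + (1/18)·3 + (1/12)·4 + (1/18)·5 + (1/9)·6 + (1/18)·8 + (1/36)·9 + (1/18)·10 + (1/9)·12 + (1/18)·15 + (1/36)·16 + (1/18)·18 + (1/18)·20 + (1/18)·24 + (1/36)·25 + (1/18)·30 + (1/36)·36 = 49/4
Expected profit = 49/4 − 10 = 9/4 ≈ $2.25

$2.25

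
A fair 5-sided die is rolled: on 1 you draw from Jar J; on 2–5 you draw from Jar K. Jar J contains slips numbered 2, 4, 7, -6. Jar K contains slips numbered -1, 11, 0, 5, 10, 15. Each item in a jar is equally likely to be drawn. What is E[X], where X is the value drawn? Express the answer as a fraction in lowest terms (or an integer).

E[X | Jar J] = (2 + 4 + 7 − 6)/4 = 7/4
E[X | Jar K] = (-1 + 11 + 0 + 5 + 10 + 15)/6 = 20/3
E[X] = (1/5)·7/4 + (4/5)·20/3 = 341/60

341/60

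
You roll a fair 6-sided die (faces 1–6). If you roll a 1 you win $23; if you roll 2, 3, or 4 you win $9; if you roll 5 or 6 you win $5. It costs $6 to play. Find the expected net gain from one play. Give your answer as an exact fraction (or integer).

E[payout] = (1/3)·5 + (1/2)·9 + (1/6)·23 = 10
Expected profit = 10 − 6 = 4

$4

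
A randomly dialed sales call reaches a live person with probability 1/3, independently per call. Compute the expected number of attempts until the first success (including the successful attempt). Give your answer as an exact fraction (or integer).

For a geometric distribution, E[trials] = 1/p = 1/(1/3) = 3.

3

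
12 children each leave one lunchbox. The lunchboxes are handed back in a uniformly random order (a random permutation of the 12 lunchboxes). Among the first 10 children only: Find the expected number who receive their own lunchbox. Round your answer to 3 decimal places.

Let Xᵢ = 1 if person i gets their own lunchbox. For each i, P(Xᵢ=1) = 1/12.
By linearity of expectation, E[X₁+…+X_10] = 10·(1/12) = 5/6.
≈ 0.833

0.833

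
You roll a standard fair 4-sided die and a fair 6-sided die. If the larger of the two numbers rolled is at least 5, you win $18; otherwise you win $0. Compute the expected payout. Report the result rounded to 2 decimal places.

$6.00

E[payout] = (2/3)·0 + (1/3)·18 = 6
≈ $6.00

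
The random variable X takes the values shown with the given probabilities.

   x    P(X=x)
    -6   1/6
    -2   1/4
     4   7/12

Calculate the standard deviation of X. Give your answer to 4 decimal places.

E[X] = 5/6, E[X²] = 49/3
Var(X) = E[X²] − (E[X])² = 49/3 − 25/36 = 563/36
SD(X) = √(563/36) ≈ 3.9546

3.9546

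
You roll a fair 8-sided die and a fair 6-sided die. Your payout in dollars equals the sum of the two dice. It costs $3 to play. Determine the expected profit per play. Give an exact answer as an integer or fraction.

Distribution of the sum of the two dice: 2 w.p. 1/48, 3 w.p. 1/24, 4 w.p. 1/16, 5 w.p. 1/12, 6 w.p. 5/48, 7 w.p. 1/8, …
E[payout] = (1/48)·2 + (1/24)·3 + (1/16)·4 + (1/12)·5 + (5/48)·6 + (1/8)·7 + (1/8)·8 + (1/8)·9 + (5/48)·10 + (1/12)·11 + (1/16)·12 + (1/24)·13 + (1/48)·14 = 8
Expected profit = 8 − 3 = 5

$5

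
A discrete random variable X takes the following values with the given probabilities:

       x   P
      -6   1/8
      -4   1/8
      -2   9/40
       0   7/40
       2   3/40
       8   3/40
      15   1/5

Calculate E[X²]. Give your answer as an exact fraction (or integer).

115/2

E[X²] = (1/8)·36 + (1/8)·16 + (9/40)·4 + (7/40)·0 + (3/40)·4 + (3/40)·64 + (1/5)·225
     = 115/2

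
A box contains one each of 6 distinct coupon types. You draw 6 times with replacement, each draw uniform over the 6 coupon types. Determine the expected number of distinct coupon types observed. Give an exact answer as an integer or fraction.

31031/7776

Let Xⱼ=1 if type j appears at least once. P(Xⱼ=1) = 1 − ((6−1)/6)^6 = 31031/46656.
E[#distinct] = 6·31031/46656 = 31031/7776.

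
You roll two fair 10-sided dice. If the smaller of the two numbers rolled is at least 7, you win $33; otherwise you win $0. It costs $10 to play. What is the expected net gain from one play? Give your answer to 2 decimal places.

E[payout] = (21/25)·0 + (4/25)·33 = 132/25
Expected profit = 132/25 − 10 = -118/25 ≈ -$4.72

-$4.72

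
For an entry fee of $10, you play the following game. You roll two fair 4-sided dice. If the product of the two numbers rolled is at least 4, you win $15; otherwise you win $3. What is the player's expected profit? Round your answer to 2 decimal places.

E[payout] = (5/16)·3 + (11/16)·15 = 45/4
Expected profit = 45/4 − 10 = 5/4 ≈ $1.25

$1.25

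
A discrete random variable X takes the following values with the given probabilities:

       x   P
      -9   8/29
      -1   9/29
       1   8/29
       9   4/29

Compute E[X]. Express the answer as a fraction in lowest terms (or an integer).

E[X] = (8/29)·(-9) + (9/29)·(-1) + (8/29)·1 + (4/29)·9
     = -37/29

-37/29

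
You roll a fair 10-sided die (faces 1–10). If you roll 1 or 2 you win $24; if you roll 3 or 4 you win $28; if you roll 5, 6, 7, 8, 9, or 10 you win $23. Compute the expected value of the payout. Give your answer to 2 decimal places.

E[payout] = (3/5)·23 + (1/5)·24 + (1/5)·28 = 121/5
≈ $24.20

$24.20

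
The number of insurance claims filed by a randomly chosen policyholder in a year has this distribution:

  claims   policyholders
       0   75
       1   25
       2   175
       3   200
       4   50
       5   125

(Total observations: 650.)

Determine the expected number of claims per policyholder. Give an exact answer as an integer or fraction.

Total = 650, so P(claims=0) = 75/650, etc.
E[X] = (3/26)·0 + (1/26)·1 + (7/26)·2 + (4/13)·3 + (1/13)·4 + (5/26)·5
     = 36/13

36/13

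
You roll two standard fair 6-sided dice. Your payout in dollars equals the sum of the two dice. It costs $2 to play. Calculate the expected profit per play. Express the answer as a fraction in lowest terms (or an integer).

Distribution of the sum of the two dice: 2 w.p. 1/36, 3 w.p. 1/18, 4 w.p. 1/12, 5 w.p. 1/9, 6 w.p. 5/36, 7 w.p. 1/6, …
E[payout] = (1/36)·2 + (1/18)·3 + (1/12)·4 + (1/9)·5 + (5/36)·6 + (1/6)·7 + (5/36)·8 + (1/9)·9 + (1/12)·10 + (1/18)·11 + (1/36)·12 = 7
Expected profit = 7 − 2 = 5

$5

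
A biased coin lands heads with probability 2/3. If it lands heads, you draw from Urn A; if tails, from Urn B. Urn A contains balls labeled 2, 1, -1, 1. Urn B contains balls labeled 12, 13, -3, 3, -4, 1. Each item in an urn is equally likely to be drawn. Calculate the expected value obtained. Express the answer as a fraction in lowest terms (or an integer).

31/18

E[X | Urn A] = (2 + 1 − 1 + 1)/4 = 3/4
E[X | Urn B] = (12 + 13 − 3 + 3 − 4 + 1)/6 = 11/3
E[X] = (2/3)·3/4 + (1/3)·11/3 = 31/18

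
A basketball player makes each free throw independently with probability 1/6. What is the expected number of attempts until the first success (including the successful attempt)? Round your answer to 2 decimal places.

6.00

For a geometric distribution, E[trials] = 1/p = 1/(1/6) = 6.
≈ 6.00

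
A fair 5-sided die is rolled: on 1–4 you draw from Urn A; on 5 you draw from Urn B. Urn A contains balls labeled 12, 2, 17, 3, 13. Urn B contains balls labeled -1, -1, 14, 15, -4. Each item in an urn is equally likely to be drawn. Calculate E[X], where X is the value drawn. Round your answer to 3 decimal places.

E[X | Urn A] = (12 + 2 + 17 + 3 + 13)/5 = 47/5
E[X | Urn B] = (-1 − 1 + 14 + 15 − 4)/5 = 23/5
E[X] = (4/5)·47/5 + (1/5)·23/5 = 211/25 ≈ 8.440

8.440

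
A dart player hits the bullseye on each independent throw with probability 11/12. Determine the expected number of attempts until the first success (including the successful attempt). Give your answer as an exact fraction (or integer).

12/11

For a geometric distribution, E[trials] = 1/p = 1/(11/12) = 12/11.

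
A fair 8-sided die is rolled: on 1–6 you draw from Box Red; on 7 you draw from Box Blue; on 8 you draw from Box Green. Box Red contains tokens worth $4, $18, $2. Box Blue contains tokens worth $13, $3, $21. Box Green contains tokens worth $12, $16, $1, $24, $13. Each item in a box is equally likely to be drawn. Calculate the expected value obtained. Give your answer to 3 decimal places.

$9.192

E[X | Box Red] = (4 + 18 + 2)/3 = 8
E[X | Box Blue] = (13 + 3 + 21)/3 = 37/3
E[X | Box Green] = (12 + 16 + 1 + 24 + 13)/5 = 66/5
E[X] = (3/4)·8 + (1/8)·37/3 + (1/8)·66/5 = 1103/120 ≈ 9.192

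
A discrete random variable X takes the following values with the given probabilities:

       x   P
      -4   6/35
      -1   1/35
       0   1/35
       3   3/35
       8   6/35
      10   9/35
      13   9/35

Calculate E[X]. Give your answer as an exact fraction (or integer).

E[X] = (6/35)·(-4) + (1/35)·(-1) + (1/35)·0 + (3/35)·3 + (6/35)·8 + (9/35)·10 + (9/35)·13
     = 239/35

239/35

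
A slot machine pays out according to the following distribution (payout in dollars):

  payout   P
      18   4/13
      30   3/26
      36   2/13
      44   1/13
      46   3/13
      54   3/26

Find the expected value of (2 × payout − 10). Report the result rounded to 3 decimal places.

59.538

E[2x-10] = (4/13)·26 + (3/26)·50 + (2/13)·62 + (1/13)·78 + (3/13)·82 + (3/26)·98
     = 774/13 ≈ 59.538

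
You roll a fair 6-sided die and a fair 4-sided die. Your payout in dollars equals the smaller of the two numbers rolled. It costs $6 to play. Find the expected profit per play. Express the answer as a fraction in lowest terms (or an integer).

Distribution of the smaller of the two numbers rolled: 1 w.p. 3/8, 2 w.p. 7/24, 3 w.p. 5/24, 4 w.p. 1/8
E[payout] = (3/8)·1 + (7/24)·2 + (5/24)·3 + (1/8)·4 = 25/12
Expected profit = 25/12 − 6 = -47/12

-47/12 dollars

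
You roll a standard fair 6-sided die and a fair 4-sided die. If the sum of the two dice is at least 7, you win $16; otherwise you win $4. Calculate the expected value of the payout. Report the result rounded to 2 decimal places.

E[payout] = (7/12)·4 + (5/12)·16 = 9
≈ $9.00

$9.00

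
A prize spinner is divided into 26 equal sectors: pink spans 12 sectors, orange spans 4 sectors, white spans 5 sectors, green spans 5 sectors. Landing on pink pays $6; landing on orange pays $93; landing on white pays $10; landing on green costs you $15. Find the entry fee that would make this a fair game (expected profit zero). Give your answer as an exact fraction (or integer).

419/26 dollars

E[payout] = (12/26)·6 + (4/26)·93 + (5/26)·10 + (5/26)·(-15) = 419/26
Fair fee = E[payout] = 419/26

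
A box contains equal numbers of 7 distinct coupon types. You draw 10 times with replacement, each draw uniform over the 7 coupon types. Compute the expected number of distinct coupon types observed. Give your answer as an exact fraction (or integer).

Let Xⱼ=1 if type j appears at least once. P(Xⱼ=1) = 1 − ((7−1)/7)^10 = 222009073/282475249.
E[#distinct] = 7·222009073/282475249 = 222009073/40353607.

222009073/40353607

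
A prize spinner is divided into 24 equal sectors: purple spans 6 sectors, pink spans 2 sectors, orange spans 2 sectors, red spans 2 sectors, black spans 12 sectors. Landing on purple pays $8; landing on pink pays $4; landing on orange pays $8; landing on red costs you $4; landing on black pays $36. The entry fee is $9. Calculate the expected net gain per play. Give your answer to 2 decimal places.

$11.67

E[payout] = (6/24)·8 + (2/24)·4 + (2/24)·8 + (2/24)·(-4) + (12/24)·36 = 62/3
Expected profit = 62/3 − 9 = 35/3 ≈ $11.67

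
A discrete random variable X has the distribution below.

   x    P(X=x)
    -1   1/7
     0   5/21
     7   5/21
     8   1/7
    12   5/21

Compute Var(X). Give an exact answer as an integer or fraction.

10904/441

E[X] = (1/7)·(-1) + (5/21)·0 + (5/21)·7 + (1/7)·8 + (5/21)·12 = 116/21
E[X²] = (1/7)·1 + (5/21)·0 + (5/21)·49 + (1/7)·64 + (5/21)·144 = 1160/21
Var(X) = 1160/21 − (116/21)² = 10904/441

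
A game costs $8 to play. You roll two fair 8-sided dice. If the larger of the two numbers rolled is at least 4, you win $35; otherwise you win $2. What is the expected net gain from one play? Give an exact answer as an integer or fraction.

1431/64 dollars

E[payout] = (9/64)·2 + (55/64)·35 = 1943/64
Expected profit = 1943/64 − 8 = 1431/64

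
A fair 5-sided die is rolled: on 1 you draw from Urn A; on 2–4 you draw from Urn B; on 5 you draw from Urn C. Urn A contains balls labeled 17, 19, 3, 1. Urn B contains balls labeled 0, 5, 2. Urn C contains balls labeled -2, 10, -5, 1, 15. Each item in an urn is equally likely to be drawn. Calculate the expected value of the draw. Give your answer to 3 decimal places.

4.160

E[X | Urn A] = (17 + 19 + 3 + 1)/4 = 10
E[X | Urn B] = (0 + 5 + 2)/3 = 7/3
E[X | Urn C] = (-2 + 10 − 5 + 1 + 15)/5 = 19/5
E[X] = (1/5)·10 + (3/5)·7/3 + (1/5)·19/5 = 104/25 ≈ 4.160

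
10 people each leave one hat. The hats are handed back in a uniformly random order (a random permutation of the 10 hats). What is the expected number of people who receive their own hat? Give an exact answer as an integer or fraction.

1

Let Xᵢ = 1 if person i gets their own hat. For each i, P(Xᵢ=1) = 1/10.
By linearity of expectation, E[X₁+…+X_10] = 10·(1/10) = 1.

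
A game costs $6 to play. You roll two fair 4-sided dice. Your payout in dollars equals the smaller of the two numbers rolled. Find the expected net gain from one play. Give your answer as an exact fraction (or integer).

Distribution of the smaller of the two numbers rolled: 1 w.p. 7/16, 2 w.p. 5/16, 3 w.p. 3/16, 4 w.p. 1/16
E[payout] = (7/16)·1 + (5/16)·2 + (3/16)·3 + (1/16)·4 = 15/8
Expected profit = 15/8 − 6 = -33/8

-33/8 dollars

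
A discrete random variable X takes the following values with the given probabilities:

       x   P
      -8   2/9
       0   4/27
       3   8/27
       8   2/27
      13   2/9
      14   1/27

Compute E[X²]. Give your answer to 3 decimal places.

E[X²] = (2/9)·64 + (4/27)·0 + (8/27)·9 + (2/27)·64 + (2/9)·169 + (1/27)·196
     = 598/9 ≈ 66.444

66.444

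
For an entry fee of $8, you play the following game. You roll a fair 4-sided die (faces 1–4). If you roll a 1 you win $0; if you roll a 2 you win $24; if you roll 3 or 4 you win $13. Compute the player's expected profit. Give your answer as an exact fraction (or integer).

E[payout] = (1/4)·0 + (1/2)·13 + (1/4)·24 = 25/2
Expected profit = 25/2 − 8 = 9/2

9/2 dollars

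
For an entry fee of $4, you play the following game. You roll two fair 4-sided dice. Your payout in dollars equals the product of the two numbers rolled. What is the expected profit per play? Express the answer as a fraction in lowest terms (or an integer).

Distribution of the product of the two numbers rolled: 1 w.p. 1/16, 2 w.p. 1/8, 3 w.p. 1/8, 4 w.p. 3/16, 6 w.p. 1/8, 8 w.p. 1/8, …
E[payout] = (1/16)·1 + (1/8)·2 + (1/8)·3 + (3/16)·4 + (1/8)·6 + (1/8)·8 + (1/16)·9 + (1/8)·12 + (1/16)·16 = 25/4
Expected profit = 25/4 − 4 = 9/4

9/4 dollars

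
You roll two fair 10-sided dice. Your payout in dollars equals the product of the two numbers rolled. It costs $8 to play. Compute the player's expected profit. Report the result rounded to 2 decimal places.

Distribution of the product of the two numbers rolled: 1 w.p. 1/100, 2 w.p. 1/50, 3 w.p. 1/50, 4 w.p. 3/100, 5 w.p. 1/50, 6 w.p. 1/25, …
E[payout] = (1/100)·1 + (1/50)·2 + (1/50)·3 + (3/100)·4 + (1/50)·5 + (1/25)·6 + (1/50)·7 + (1/25)·8 + (3/100)·9 + (1/25)·10 + (1/25)·12 + (1/50)·14 + (1/50)·15 + (3/100)·16 + (1/25)·18 + (1/25)·20 + (1/50)·21 + (1/25)·24 + (1/100)·25 + (1/50)·27 + (1/50)·28 + (1/25)·30 + (1/50)·32 + (1/50)·35 + (3/100)·36 + (1/25)·40 + (1/50)·42 + (1/50)·45 + (1/50)·48 + (1/100)·49 + (1/50)·50 + (1/50)·54 + (1/50)·56 + (1/50)·60 + (1/50)·63 + (1/100)·64 + (1/50)·70 + (1/50)·72 + (1/50)·80 + (1/100)·81 + (1/50)·90 + (1/100)·100 = 121/4
Expected profit = 121/4 − 8 = 89/4 ≈ $22.25

$22.25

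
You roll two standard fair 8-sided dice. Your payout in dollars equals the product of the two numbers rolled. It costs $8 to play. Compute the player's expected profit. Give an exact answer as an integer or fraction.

49/4 dollars

Distribution of the product of the two numbers rolled: 1 w.p. 1/64, 2 w.p. 1/32, 3 w.p. 1/32, 4 w.p. 3/64, 5 w.p. 1/32, 6 w.p. 1/16, …
E[payout] = (1/64)·1 + (1/32)·2 + (1/32)·3 + (3/64)·4 + (1/32)·5 + (1/16)·6 + (1/32)·7 + (1/16)·8 + (1/64)·9 + (1/32)·10 + (1/16)·12 + (1/32)·14 + (1/32)·15 + (3/64)·16 + (1/32)·18 + (1/32)·20 + (1/32)·21 + (1/16)·24 + (1/64)·25 + (1/32)·28 + (1/32)·30 + (1/32)·32 + (1/32)·35 + (1/64)·36 + (1/32)·40 + (1/32)·42 + (1/32)·48 + (1/64)·49 + (1/32)·56 + (1/64)·64 = 81/4
Expected profit = 81/4 − 8 = 49/4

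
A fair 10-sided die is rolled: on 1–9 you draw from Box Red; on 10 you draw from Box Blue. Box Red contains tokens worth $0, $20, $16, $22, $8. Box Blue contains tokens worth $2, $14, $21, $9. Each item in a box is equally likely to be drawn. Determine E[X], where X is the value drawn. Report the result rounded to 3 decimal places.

$13.030

E[X | Box Red] = (0 + 20 + 16 + 22 + 8)/5 = 66/5
E[X | Box Blue] = (2 + 14 + 21 + 9)/4 = 23/2
E[X] = (9/10)·66/5 + (1/10)·23/2 = 1303/100 ≈ 13.030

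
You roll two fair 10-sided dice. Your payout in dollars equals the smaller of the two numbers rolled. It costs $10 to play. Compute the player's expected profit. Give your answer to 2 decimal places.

Distribution of the smaller of the two numbers rolled: 1 w.p. 19/100, 2 w.p. 17/100, 3 w.p. 3/20, 4 w.p. 13/100, 5 w.p. 11/100, 6 w.p. 9/100, …
E[payout] = (19/100)·1 + (17/100)·2 + (3/20)·3 + (13/100)·4 + (11/100)·5 + (9/100)·6 + (7/100)·7 + (1/20)·8 + (3/100)·9 + (1/100)·10 = 77/20
Expected profit = 77/20 − 10 = -123/20 ≈ -$6.15

-$6.15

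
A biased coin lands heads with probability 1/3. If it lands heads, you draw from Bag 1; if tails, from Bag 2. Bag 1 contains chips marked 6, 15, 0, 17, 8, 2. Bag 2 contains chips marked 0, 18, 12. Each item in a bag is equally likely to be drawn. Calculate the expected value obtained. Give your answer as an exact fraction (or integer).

28/3

E[X | Bag 1] = (6 + 15 + 0 + 17 + 8 + 2)/6 = 8
E[X | Bag 2] = (0 + 18 + 12)/3 = 10
E[X] = (1/3)·8 + (2/3)·10 = 28/3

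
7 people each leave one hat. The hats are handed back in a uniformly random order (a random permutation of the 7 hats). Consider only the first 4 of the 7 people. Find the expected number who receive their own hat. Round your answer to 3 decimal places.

0.571

Let Xᵢ = 1 if person i gets their own hat. For each i, P(Xᵢ=1) = 1/7.
By linearity of expectation, E[X₁+…+X_4] = 4·(1/7) = 4/7.
≈ 0.571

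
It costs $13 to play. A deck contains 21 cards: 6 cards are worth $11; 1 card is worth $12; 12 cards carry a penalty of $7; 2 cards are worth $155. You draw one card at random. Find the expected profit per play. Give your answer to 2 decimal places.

E[payout] = (6/21)·11 + (1/21)·12 + (12/21)·(-7) + (2/21)·155 = 304/21
Expected profit = 304/21 − 13 = 31/21 ≈ $1.48

$1.48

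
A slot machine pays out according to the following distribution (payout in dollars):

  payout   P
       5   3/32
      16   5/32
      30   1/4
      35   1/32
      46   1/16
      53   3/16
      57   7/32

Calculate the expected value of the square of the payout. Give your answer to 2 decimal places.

1675.28

E[X²] = (3/32)·25 + (5/32)·256 + (1/4)·900 + (1/32)·1225 + (1/16)·2116 + (3/16)·2809 + (7/32)·3249
     = 53609/32 ≈ 1675.28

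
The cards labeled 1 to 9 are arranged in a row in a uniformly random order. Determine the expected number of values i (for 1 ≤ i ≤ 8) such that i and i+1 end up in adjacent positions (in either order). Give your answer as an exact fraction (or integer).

For each i ∈ {1,…,8}, let Xᵢ = 1 if i and i+1 are adjacent. P(Xᵢ=1) = 2·(9−1)!/9! = 2/9.
By linearity, E[ΣXᵢ] = (8)·(2/9) = 16/9.

16/9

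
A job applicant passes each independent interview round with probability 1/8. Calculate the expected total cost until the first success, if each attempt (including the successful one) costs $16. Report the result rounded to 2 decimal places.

$128.00

E[#attempts] = 1/p = 8; E[cost] = 16·8 = 128.
≈ 128.00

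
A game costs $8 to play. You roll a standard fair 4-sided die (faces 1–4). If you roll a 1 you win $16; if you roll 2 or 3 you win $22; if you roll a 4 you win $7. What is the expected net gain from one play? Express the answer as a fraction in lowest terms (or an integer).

E[payout] = (1/4)·7 + (1/4)·16 + (1/2)·22 = 67/4
Expected profit = 67/4 − 8 = 35/4

35/4 dollars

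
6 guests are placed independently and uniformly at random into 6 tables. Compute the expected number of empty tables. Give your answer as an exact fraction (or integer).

15625/7776

Let Xⱼ=1 if table j is empty. P(Xⱼ=1) = ((6-1)/6)^6 = 15625/46656.
By linearity, E[#empty] = 6·15625/46656 = 15625/7776.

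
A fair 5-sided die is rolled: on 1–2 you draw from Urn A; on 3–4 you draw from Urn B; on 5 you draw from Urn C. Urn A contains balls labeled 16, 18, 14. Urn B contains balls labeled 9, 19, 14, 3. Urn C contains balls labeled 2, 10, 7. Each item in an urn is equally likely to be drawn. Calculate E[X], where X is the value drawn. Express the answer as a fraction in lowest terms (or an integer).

73/6

E[X | Urn A] = (16 + 18 + 14)/3 = 16
E[X | Urn B] = (9 + 19 + 14 + 3)/4 = 45/4
E[X | Urn C] = (2 + 10 + 7)/3 = 19/3
E[X] = (2/5)·16 + (2/5)·45/4 + (1/5)·19/3 = 73/6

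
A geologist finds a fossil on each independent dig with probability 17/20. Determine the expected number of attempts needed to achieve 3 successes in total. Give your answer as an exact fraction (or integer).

By linearity (sum of 3 independent geometric waits), E[trials] = 3/p = 3/(17/20) = 60/17.

60/17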